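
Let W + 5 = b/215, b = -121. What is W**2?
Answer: 1430416/46225 ≈ 30.945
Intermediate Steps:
W = -1196/215 (W = -5 - 121/215 = -1196/215 ≈ -5.5628)
W**2 = (-1196/215)**2 = 1430416/46225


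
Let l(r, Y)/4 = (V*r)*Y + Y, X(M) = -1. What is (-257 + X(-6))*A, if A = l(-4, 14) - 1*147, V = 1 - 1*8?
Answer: -381066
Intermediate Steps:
V = -7 (V = 1 - 8 = -7)
l(r, Y) = 4*Y - 28*Y*r (l(r, Y) = 4*((-7*r)*Y + Y) = 4*(-7*Y*r + Y) = 4*(Y - 7*Y*r) = 4*Y - 28*Y*r)
A = 1477 (A = 4*14*(1 - 7*(-4)) - 1*147 = 4*14*(1 + 28) - 147 = 4*14*29 - 147 = 1624 - 147 = 1477)
(-257 + X(-6))*A = (-257 - 1)*1477 = -258*1477 = -381066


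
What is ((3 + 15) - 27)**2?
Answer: 81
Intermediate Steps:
((3 + 15) - 27)**2 = (18 - 27)**2 = (-9)**2 = 81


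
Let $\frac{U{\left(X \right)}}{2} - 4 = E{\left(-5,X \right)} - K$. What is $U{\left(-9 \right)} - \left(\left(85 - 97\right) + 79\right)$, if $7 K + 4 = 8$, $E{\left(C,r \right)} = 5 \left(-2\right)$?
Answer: $- \frac{561}{7} \approx -80.143$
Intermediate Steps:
$E{\left(C,r \right)} = -10$
$K = \frac{4}{7}$ ($K = - \frac{4}{7} + \frac{1}{7} \cdot 8 = - \frac{4}{7} + \frac{8}{7} = \frac{4}{7} \approx 0.57143$)
$U{\left(X \right)} = - \frac{92}{7}$ ($U{\left(X \right)} = 8 + 2 \left(-10 - \frac{4}{7}\right) = 8 + 2 \left(- \frac{74}{7}\right) = 8 - \frac{148}{7} = - \frac{92}{7}$)
$U{\left(-9 \right)} - \left(\left(85 - 97\right) + 79\right) = - \frac{92}{7} - \left(\left(85 - 97\right) + 79\right) = - \frac{92}{7} - \left(-12 + 79\right) = - \frac{92}{7} - 67 = - \frac{561}{7}$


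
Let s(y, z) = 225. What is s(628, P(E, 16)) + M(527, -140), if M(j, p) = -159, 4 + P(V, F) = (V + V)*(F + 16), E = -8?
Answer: 66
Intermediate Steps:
P(V, F) = -4 + 2*V*(16 + F) (P(V, F) = -4 + (V + V)*(F + 16) = -4 + (2*V)*(16 + F) = -4 + 2*V*(16 + F))
s(628, P(E, 16)) + M(527, -140) = 225 - 159 = 66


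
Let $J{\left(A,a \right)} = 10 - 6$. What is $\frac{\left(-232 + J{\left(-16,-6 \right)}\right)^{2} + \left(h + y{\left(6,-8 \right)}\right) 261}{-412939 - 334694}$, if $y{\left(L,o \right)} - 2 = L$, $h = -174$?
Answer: $- \frac{2886}{249211} \approx -0.011581$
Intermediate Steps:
$J{\left(A,a \right)} = 4$
$y{\left(L,o \right)} = 2 + L$
$\frac{\left(-232 + J{\left(-16,-6 \right)}\right)^{2} + \left(h + y{\left(6,-8 \right)}\right) 261}{-412939 - 334694} = \frac{\left(-232 + 4\right)^{2} + \left(-174 + \left(2 + 6\right)\right) 261}{-412939 - 334694} = \frac{\left(-228\right)^{2} + \left(-174 + 8\right) 261}{-747633} = \left(51984 - 43326\right) \left(- \frac{1}{747633}\right) = 8658 \left(- \frac{1}{747633}\right) = - \frac{2886}{249211}$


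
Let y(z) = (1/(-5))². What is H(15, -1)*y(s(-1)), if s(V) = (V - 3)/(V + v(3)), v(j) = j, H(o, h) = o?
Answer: ⅗ ≈ 0.60000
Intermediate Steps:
s(V) = (-3 + V)/(3 + V) (s(V) = (V - 3)/(V + 3) = (-3 + V)/(3 + V))
y(z) = 1/25 (y(z) = (1*(-⅕))² = (-⅕)² = 1/25)
H(15, -1)*y(s(-1)) = 15*(1/25) = ⅗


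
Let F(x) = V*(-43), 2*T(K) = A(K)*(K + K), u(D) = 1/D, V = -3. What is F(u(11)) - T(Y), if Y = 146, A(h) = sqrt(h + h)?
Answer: 129 - 292*sqrt(73) ≈ -2365.8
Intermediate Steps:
A(h) = sqrt(2)*sqrt(h) (A(h) = sqrt(2*h) = sqrt(2)*sqrt(h))
T(K) = sqrt(2)*K**(3/2) (T(K) = ((sqrt(2)*sqrt(K))*(K + K))/2 = ((sqrt(2)*sqrt(K))*(2*K))/2 = (2*sqrt(2)*K**(3/2))/2 = sqrt(2)*K**(3/2))
F(x) = 129 (F(x) = -3*(-43) = 129)
F(u(11)) - T(Y) = 129 - sqrt(2)*146**(3/2) = 129 - sqrt(2)*146*sqrt(146) = 129 - 292*sqrt(73)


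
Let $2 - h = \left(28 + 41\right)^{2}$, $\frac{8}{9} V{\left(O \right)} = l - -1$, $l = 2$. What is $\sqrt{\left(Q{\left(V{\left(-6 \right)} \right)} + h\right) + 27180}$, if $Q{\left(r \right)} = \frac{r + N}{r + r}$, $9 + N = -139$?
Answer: $\frac{\sqrt{7257462}}{18} \approx 149.66$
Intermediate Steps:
$N = -148$ ($N = -9 - 139 = -148$)
$V{\left(O \right)} = \frac{27}{8}$ ($V{\left(O \right)} = \frac{9 \left(2 - -1\right)}{8} = \frac{9 \left(2 + 1\right)}{8} = \frac{9}{8} \cdot 3 = \frac{27}{8}$)
$Q{\left(r \right)} = \frac{-148 + r}{2 r}$ ($Q{\left(r \right)} = \frac{r - 148}{r + r} = \frac{-148 + r}{2 r}$)
$h = -4759$ ($h = 2 - \left(28 + 41\right)^{2} = 2 - 69^{2} = 2 - 4761 = -4759$)
$\sqrt{\left(Q{\left(V{\left(-6 \right)} \right)} + h\right) + 27180} = \sqrt{\left(\frac{-148 + \frac{27}{8}}{2 \cdot \frac{27}{8}} - 4759\right) + 27180} = \sqrt{\left(\frac{1}{2} \cdot \frac{8}{27} \left(- \frac{1157}{8}\right) - 4759\right) + 27180} = \sqrt{\left(- \frac{1157}{54} - 4759\right) + 27180} = \sqrt{- \frac{258143}{54} + 27180} = \sqrt{\frac{1209577}{54}} = \frac{\sqrt{7257462}}{18}$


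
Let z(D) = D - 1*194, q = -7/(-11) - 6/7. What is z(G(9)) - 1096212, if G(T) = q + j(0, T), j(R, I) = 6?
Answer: -84422817/77 ≈ -1.0964e+6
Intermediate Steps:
q = -17/77 (q = -7*(-1/11) - 6*1/7 = 7/11 - 6/7 = -17/77 ≈ -0.22078)
G(T) = 445/77 (G(T) = -17/77 + 6 = 445/77)
z(D) = -194 + D (z(D) = D - 194 = -194 + D)
z(G(9)) - 1096212 = (-194 + 445/77) - 1096212 = -14493/77 - 1096212 = -84422817/77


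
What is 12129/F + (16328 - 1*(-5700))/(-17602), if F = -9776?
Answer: -16493861/6618352 ≈ -2.4921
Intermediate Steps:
12129/F + (16328 - 1*(-5700))/(-17602) = 12129/(-9776) + (16328 - 1*(-5700))/(-17602) = 12129*(-1/9776) + (16328 + 5700)*(-1/17602) = -933/752 + 22028*(-1/17602) = -933/752 - 11014/8801 = -16493861/6618352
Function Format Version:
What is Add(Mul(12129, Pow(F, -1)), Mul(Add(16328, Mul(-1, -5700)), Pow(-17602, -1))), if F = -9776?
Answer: Rational(-16493861, 6618352) ≈ -2.4921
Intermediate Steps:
Add(Mul(12129, Pow(F, -1)), Mul(Add(16328, Mul(-1, -5700)), Pow(-17602, -1))) = Add(Mul(12129, Pow(-9776, -1)), Mul(Add(16328, Mul(-1, -5700)), Pow(-17602, -1))) = Add(Mul(12129, Rational(-1, 9776)), Mul(Add(16328, 5700), Rational(-1, 17602))) = Add(Rational(-933, 752), Mul(22028, Rational(-1, 17602))) = Add(Rational(-933, 752), Rational(-11014, 8801)) = Rational(-16493861, 6618352)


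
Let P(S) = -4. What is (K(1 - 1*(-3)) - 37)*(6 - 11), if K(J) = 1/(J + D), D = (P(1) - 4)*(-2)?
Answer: 739/4 ≈ 184.75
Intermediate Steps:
D = 16 (D = (-4 - 4)*(-2) = -8*(-2) = 16)
K(J) = 1/(16 + J) (K(J) = 1/(J + 16) = 1/(16 + J))
(K(1 - 1*(-3)) - 37)*(6 - 11) = (1/(16 + (1 - 1*(-3))) - 37)*(6 - 11) = (1/(16 + (1 + 3)) - 37)*(-5) = (1/(16 + 4) - 37)*(-5) = (1/20 - 37)*(-5) = -739/20*(-5) = 739/4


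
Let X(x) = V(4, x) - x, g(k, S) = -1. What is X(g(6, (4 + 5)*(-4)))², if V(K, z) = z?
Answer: 0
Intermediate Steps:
X(x) = 0 (X(x) = x - x = 0)
X(g(6, (4 + 5)*(-4)))² = 0² = 0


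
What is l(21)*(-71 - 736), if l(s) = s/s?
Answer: -807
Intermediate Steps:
l(s) = 1
l(21)*(-71 - 736) = 1*(-71 - 736) = 1*(-807) = -807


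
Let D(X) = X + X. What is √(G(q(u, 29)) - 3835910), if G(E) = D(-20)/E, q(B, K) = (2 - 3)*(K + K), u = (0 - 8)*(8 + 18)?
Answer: I*√3225999730/29 ≈ 1958.5*I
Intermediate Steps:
u = -208 (u = -8*26 = -208)
q(B, K) = -2*K
D(X) = 2*X
G(E) = -40/E (G(E) = (2*(-20))/E = -40/E)
√(G(q(u, 29)) - 3835910) = √(-40/((-2*29)) - 3835910) = √(-40/(-58) - 3835910) = √(-40*(-1/58) - 3835910) = √(20/29 - 3835910) = √(-111241370/29) = I*√3225999730/29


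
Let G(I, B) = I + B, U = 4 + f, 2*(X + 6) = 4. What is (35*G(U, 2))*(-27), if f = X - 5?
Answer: 2835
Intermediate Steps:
X = -4 (X = -6 + (½)*4 = -6 + 2 = -4)
f = -9 (f = -4 - 5 = -9)
U = -5 (U = 4 - 9 = -5)
G(I, B) = B + I
(35*G(U, 2))*(-27) = (35*(2 - 5))*(-27) = (35*(-3))*(-27) = -105*(-27) = 2835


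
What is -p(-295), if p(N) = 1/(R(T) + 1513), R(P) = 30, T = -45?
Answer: -1/1543 ≈ -0.00064809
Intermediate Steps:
p(N) = 1/1543 (p(N) = 1/(30 + 1513) = 1/1543)
-p(-295) = -1*1/1543 = -1/1543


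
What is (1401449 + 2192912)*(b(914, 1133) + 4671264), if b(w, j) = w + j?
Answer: 16797566799271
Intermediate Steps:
b(w, j) = j + w
(1401449 + 2192912)*(b(914, 1133) + 4671264) = (1401449 + 2192912)*((1133 + 914) + 4671264) = 3594361*(2047 + 4671264) = 3594361*4673311 = 16797566799271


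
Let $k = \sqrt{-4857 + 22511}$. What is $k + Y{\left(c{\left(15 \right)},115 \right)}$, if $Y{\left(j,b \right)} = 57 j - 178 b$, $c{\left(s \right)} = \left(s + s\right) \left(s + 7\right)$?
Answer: $17150 + \sqrt{17654} \approx 17283.0$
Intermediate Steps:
$c{\left(s \right)} = 2 s \left(7 + s\right)$
$Y{\left(j,b \right)} = - 178 b + 57 j$
$k = \sqrt{17654} \approx 132.87$
$k + Y{\left(c{\left(15 \right)},115 \right)} = \sqrt{17654} + \left(\left(-178\right) 115 + 57 \cdot 2 \cdot 15 \left(7 + 15\right)\right) = \sqrt{17654} - \left(20470 - 57 \cdot 2 \cdot 15 \cdot 22\right) = \sqrt{17654} + \left(-20470 + 57 \cdot 660\right) = \sqrt{17654} + \left(-20470 + 37620\right) = \sqrt{17654} + 17150 = 17150 + \sqrt{17654}$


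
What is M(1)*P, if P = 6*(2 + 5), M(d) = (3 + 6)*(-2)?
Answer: -756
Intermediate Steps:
M(d) = -18 (M(d) = 9*(-2) = -18)
P = 42 (P = 6*7 = 42)
M(1)*P = -18*42 = -756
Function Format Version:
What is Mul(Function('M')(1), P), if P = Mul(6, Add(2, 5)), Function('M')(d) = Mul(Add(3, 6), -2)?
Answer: -756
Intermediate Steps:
Function('M')(d) = -18 (Function('M')(d) = Mul(9, -2) = -18)
P = 42 (P = Mul(6, 7) = 42)
Mul(Function('M')(1), P) = Mul(-18, 42) = -756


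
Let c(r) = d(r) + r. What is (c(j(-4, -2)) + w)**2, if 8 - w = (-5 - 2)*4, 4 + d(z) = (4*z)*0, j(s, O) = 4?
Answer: 1296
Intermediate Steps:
d(z) = -4 (d(z) = -4 + (4*z)*0 = -4 + 0 = -4)
w = 36 (w = 8 - (-5 - 2)*4 = 8 - (-7)*4 = 8 - 1*(-28) = 8 + 28 = 36)
c(r) = -4 + r
(c(j(-4, -2)) + w)**2 = ((-4 + 4) + 36)**2 = (0 + 36)**2 = 36**2 = 1296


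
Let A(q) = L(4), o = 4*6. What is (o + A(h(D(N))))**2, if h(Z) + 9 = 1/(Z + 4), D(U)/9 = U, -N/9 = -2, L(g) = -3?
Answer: 441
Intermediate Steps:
N = 18 (N = -9*(-2) = 18)
D(U) = 9*U
h(Z) = -9 + 1/(4 + Z) (h(Z) = -9 + 1/(Z + 4) = -9 + 1/(4 + Z))
o = 24
A(q) = -3
(o + A(h(D(N))))**2 = (24 - 3)**2 = 21**2 = 441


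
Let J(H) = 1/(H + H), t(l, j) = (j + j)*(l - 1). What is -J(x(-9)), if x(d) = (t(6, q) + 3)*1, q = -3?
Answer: 1/54 ≈ 0.018519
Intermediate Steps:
t(l, j) = 2*j*(-1 + l) (t(l, j) = (2*j)*(-1 + l) = 2*j*(-1 + l))
x(d) = -27 (x(d) = (2*(-3)*(-1 + 6) + 3)*1 = (2*(-3)*5 + 3)*1 = (-30 + 3)*1 = -27*1 = -27)
J(H) = 1/(2*H)
-J(x(-9)) = -1/(2*(-27)) = -(-1)/(2*27) = -1*(-1/54) = 1/54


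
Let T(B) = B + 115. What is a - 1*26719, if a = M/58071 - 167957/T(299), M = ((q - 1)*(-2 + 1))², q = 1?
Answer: -11229623/414 ≈ -27125.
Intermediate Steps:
T(B) = 115 + B
M = 0 (M = ((1 - 1)*(-2 + 1))² = (0*(-1))² = 0² = 0)
a = -167957/414 (a = 0/58071 - 167957/(115 + 299) = 0*(1/58071) - 167957/414 = 0 - 167957*1/414 = 0 - 167957/414 = -167957/414 ≈ -405.69)
a - 1*26719 = -167957/414 - 1*26719 = -167957/414 - 26719 = -11229623/414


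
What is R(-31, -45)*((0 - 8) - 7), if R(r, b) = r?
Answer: 465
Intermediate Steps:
R(-31, -45)*((0 - 8) - 7) = -31*((0 - 8) - 7) = -31*(-8 - 7) = -31*(-15) = 465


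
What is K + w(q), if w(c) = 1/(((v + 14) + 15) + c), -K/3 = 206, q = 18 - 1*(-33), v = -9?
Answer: -43877/71 ≈ -617.99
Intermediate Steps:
q = 51 (q = 18 + 33 = 51)
K = -618 (K = -3*206 = -618)
w(c) = 1/(20 + c) (w(c) = 1/(((-9 + 14) + 15) + c) = 1/((5 + 15) + c) = 1/(20 + c))
K + w(q) = -618 + 1/(20 + 51) = -618 + 1/71 = -43877/71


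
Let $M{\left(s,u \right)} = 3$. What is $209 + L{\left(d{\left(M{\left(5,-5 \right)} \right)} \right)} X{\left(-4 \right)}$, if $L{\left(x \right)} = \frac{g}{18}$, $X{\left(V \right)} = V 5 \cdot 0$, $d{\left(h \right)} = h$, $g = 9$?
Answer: $209$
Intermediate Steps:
$X{\left(V \right)} = 0$ ($X{\left(V \right)} = 5 V 0 = 0$)
$L{\left(x \right)} = \frac{1}{2}$ ($L{\left(x \right)} = \frac{9}{18} = 9 \cdot \frac{1}{18} = \frac{1}{2}$)
$209 + L{\left(d{\left(M{\left(5,-5 \right)} \right)} \right)} X{\left(-4 \right)} = 209 + \frac{1}{2} \cdot 0 = 209 + 0 = 209$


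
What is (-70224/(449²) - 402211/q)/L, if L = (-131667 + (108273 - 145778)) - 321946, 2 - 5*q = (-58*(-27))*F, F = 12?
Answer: -80822238019/372079128731844 ≈ -0.00021722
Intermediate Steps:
q = -3758 (q = ⅖ - (-58*(-27))*12/5 = ⅖ - 1566*12/5 = ⅖ - ⅕*18792 = ⅖ - 18792/5 = -3758)
L = -491118 (L = (-131667 - 37505) - 321946 = -169172 - 321946 = -491118)
(-70224/(449²) - 402211/q)/L = (-70224/(449²) - 402211/(-3758))/(-491118) = (-70224/201601 - 402211*(-1/3758))*(-1/491118) = (-70224*1/201601 + 402211/3758)*(-1/491118) = (-70224/201601 + 402211/3758)*(-1/491118) = (80822238019/757616558)*(-1/491118) = -80822238019/372079128731844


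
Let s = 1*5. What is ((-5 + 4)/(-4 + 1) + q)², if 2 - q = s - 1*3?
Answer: ⅑ ≈ 0.11111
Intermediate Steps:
s = 5
q = 0 (q = 2 - (5 - 1*3) = 2 - (5 - 3) = 2 - 1*2 = 2 - 2 = 0)
((-5 + 4)/(-4 + 1) + q)² = ((-5 + 4)/(-4 + 1) + 0)² = (-1/(-3) + 0)² = (-1*(-⅓) + 0)² = (⅓ + 0)² = (⅓)² = ⅑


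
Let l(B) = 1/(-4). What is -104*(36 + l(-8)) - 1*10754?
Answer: -14472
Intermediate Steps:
l(B) = -¼
-104*(36 + l(-8)) - 1*10754 = -104*(36 - ¼) - 1*10754 = -104*143/4 - 10754 = -3718 - 10754 = -14472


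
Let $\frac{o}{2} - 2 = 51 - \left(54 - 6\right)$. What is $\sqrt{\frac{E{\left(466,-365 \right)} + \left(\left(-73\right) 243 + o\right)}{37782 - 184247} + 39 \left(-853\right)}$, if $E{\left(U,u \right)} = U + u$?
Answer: $\frac{3 i \sqrt{79293441836895}}{146465} \approx 182.39 i$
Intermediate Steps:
$o = 10$ ($o = 4 + 2 \left(51 - \left(54 - 6\right)\right) = 4 + 2 \left(51 - 48\right) = 4 + 2 \cdot 3 = 4 + 6 = 10$)
$\sqrt{\frac{E{\left(466,-365 \right)} + \left(\left(-73\right) 243 + o\right)}{37782 - 184247} + 39 \left(-853\right)} = \sqrt{\frac{\left(466 - 365\right) + \left(\left(-73\right) 243 + 10\right)}{37782 - 184247} + 39 \left(-853\right)} = \sqrt{\frac{101 + \left(-17739 + 10\right)}{-146465} - 33267} = \sqrt{\left(101 - 17729\right) \left(- \frac{1}{146465}\right) - 33267} = \sqrt{\left(-17628\right) \left(- \frac{1}{146465}\right) - 33267} = \sqrt{\frac{17628}{146465} - 33267} = \sqrt{- \frac{4872433527}{146465}} = \frac{3 i \sqrt{79293441836895}}{146465}$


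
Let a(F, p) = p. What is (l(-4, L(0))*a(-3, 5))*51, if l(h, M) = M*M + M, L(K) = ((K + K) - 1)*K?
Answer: 0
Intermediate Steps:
L(K) = K*(-1 + 2*K) (L(K) = (2*K - 1)*K = (-1 + 2*K)*K = K*(-1 + 2*K))
l(h, M) = M + M² (l(h, M) = M² + M = M + M²)
(l(-4, L(0))*a(-3, 5))*51 = (((0*(-1 + 2*0))*(1 + 0*(-1 + 2*0)))*5)*51 = (((0*(-1 + 0))*(1 + 0*(-1 + 0)))*5)*51 = (((0*(-1))*(1 + 0*(-1)))*5)*51 = ((0*(1 + 0))*5)*51 = ((0*1)*5)*51 = (0*5)*51 = 0*51 = 0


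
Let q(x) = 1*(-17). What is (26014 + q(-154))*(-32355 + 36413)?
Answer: 105495826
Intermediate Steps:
q(x) = -17
(26014 + q(-154))*(-32355 + 36413) = (26014 - 17)*(-32355 + 36413) = 25997*4058 = 105495826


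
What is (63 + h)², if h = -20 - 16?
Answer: 729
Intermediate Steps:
h = -36
(63 + h)² = (63 - 36)² = 27² = 729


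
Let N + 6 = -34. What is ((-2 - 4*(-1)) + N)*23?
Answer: -874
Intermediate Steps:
N = -40 (N = -6 - 34 = -40)
((-2 - 4*(-1)) + N)*23 = ((-2 - 4*(-1)) - 40)*23 = ((-2 + 4) - 40)*23 = (2 - 40)*23 = -38*23 = -874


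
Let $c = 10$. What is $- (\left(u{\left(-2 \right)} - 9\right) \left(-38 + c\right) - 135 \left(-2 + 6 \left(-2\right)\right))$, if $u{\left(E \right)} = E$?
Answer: $-2198$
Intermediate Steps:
$- (\left(u{\left(-2 \right)} - 9\right) \left(-38 + c\right) - 135 \left(-2 + 6 \left(-2\right)\right)) = - (\left(-2 - 9\right) \left(-38 + 10\right) - 135 \left(-2 + 6 \left(-2\right)\right)) = - (\left(-11\right) \left(-28\right) - 135 \left(-2 - 12\right)) = - (308 - -1890) = - (308 + 1890) = \left(-1\right) 2198 = -2198$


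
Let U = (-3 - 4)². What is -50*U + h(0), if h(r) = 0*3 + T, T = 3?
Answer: -2447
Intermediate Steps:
U = 49 (U = (-7)² = 49)
h(r) = 3 (h(r) = 0*3 + 3 = 0 + 3 = 3)
-50*U + h(0) = -50*49 + 3 = -5*490 + 3 = -2450 + 3 = -2447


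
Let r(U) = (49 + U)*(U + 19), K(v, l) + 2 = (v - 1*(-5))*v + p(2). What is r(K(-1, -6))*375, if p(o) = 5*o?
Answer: 457125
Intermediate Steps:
K(v, l) = 8 + v*(5 + v) (K(v, l) = -2 + ((v - 1*(-5))*v + 5*2) = -2 + ((v + 5)*v + 10) = -2 + ((5 + v)*v + 10) = -2 + (v*(5 + v) + 10) = -2 + (10 + v*(5 + v)) = 8 + v*(5 + v))
r(U) = (19 + U)*(49 + U) (r(U) = (49 + U)*(19 + U) = (19 + U)*(49 + U))
r(K(-1, -6))*375 = (931 + (8 + (-1)² + 5*(-1))² + 68*(8 + (-1)² + 5*(-1)))*375 = (931 + (8 + 1 - 5)² + 68*(8 + 1 - 5))*375 = (931 + 4² + 68*4)*375 = (931 + 16 + 272)*375 = 1219*375 = 457125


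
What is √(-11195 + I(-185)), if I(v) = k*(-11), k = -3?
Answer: I*√11162 ≈ 105.65*I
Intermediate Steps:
I(v) = 33 (I(v) = -3*(-11) = 33)
√(-11195 + I(-185)) = √(-11195 + 33) = √(-11162) = I*√11162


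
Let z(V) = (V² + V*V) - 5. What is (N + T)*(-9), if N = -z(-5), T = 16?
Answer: 261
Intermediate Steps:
z(V) = -5 + 2*V² (z(V) = (V² + V²) - 5 = 2*V² - 5 = -5 + 2*V²)
N = -45 (N = -(-5 + 2*(-5)²) = -(-5 + 2*25) = -(-5 + 50) = -1*45 = -45)
(N + T)*(-9) = (-45 + 16)*(-9) = -29*(-9) = 261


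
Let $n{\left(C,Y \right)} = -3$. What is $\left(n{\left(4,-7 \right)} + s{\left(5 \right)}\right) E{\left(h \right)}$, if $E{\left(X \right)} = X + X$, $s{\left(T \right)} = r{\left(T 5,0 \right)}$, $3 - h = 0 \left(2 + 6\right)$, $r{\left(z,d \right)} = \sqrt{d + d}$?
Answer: $-18$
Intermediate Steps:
$r{\left(z,d \right)} = \sqrt{2} \sqrt{d}$ ($r{\left(z,d \right)} = \sqrt{2 d} = \sqrt{2} \sqrt{d}$)
$h = 3$ ($h = 3 - 0 \left(2 + 6\right) = 3 - 0 \cdot 8 = 3 - 0 = 3 + 0 = 3$)
$s{\left(T \right)} = 0$ ($s{\left(T \right)} = \sqrt{2} \sqrt{0} = \sqrt{2} \cdot 0 = 0$)
$E{\left(X \right)} = 2 X$
$\left(n{\left(4,-7 \right)} + s{\left(5 \right)}\right) E{\left(h \right)} = \left(-3 + 0\right) 2 \cdot 3 = \left(-3\right) 6 = -18$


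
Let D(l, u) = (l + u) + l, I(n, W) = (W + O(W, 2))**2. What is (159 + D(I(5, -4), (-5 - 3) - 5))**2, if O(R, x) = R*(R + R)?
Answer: 2937796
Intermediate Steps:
O(R, x) = 2*R**2 (O(R, x) = R*(2*R) = 2*R**2)
I(n, W) = (W + 2*W**2)**2
D(l, u) = u + 2*l
(159 + D(I(5, -4), (-5 - 3) - 5))**2 = (159 + (((-5 - 3) - 5) + 2*((-4)**2*(1 + 2*(-4))**2)))**2 = (159 + ((-8 - 5) + 2*(16*(1 - 8)**2)))**2 = (159 + (-13 + 2*(16*(-7)**2)))**2 = (159 + (-13 + 2*(16*49)))**2 = (159 + (-13 + 2*784))**2 = (159 + (-13 + 1568))**2 = (159 + 1555)**2 = 1714**2 = 2937796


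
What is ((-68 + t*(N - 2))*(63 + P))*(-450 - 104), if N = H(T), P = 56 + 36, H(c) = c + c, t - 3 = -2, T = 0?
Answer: 6010900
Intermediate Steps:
t = 1 (t = 3 - 2 = 1)
H(c) = 2*c
P = 92
N = 0 (N = 2*0 = 0)
((-68 + t*(N - 2))*(63 + P))*(-450 - 104) = ((-68 + 1*(0 - 2))*(63 + 92))*(-450 - 104) = ((-68 + 1*(-2))*155)*(-554) = ((-68 - 2)*155)*(-554) = -70*155*(-554) = -10850*(-554) = 6010900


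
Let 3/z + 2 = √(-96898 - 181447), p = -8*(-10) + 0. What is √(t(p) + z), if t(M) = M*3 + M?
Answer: √(2754779042914 - 92783*I*√278345)/92783 ≈ 17.889 - 0.00015893*I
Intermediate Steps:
p = 80 (p = 80 + 0 = 80)
t(M) = 4*M (t(M) = 3*M + M = 4*M)
z = 3/(-2 + I*√278345) (z = 3/(-2 + √(-96898 - 181447)) = 3/(-2 + √(-278345)) = 3/(-2 + I*√278345) ≈ -2.1556e-5 - 0.0056862*I)
√(t(p) + z) = √(4*80 + (-2/92783 - I*√278345/92783)) = √(320 + (-2/92783 - I*√278345/92783)) = √(29690558/92783 - I*√278345/92783)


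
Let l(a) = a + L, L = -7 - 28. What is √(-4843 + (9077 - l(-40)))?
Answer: √4309 ≈ 65.643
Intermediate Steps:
L = -35
l(a) = -35 + a (l(a) = a - 35 = -35 + a)
√(-4843 + (9077 - l(-40))) = √(-4843 + (9077 - (-35 - 40))) = √(-4843 + (9077 - 1*(-75))) = √(-4843 + (9077 + 75)) = √(-4843 + 9152) = √4309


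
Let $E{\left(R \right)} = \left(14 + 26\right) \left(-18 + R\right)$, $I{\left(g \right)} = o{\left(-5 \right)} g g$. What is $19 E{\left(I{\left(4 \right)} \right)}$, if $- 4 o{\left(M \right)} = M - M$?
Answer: $-13680$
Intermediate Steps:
$o{\left(M \right)} = 0$ ($o{\left(M \right)} = - \frac{M - M}{4} = \left(- \frac{1}{4}\right) 0 = 0$)
$I{\left(g \right)} = 0$ ($I{\left(g \right)} = 0 g g = 0 g = 0$)
$E{\left(R \right)} = -720 + 40 R$ ($E{\left(R \right)} = 40 \left(-18 + R\right) = -720 + 40 R$)
$19 E{\left(I{\left(4 \right)} \right)} = 19 \left(-720 + 40 \cdot 0\right) = 19 \left(-720 + 0\right) = 19 \left(-720\right) = -13680$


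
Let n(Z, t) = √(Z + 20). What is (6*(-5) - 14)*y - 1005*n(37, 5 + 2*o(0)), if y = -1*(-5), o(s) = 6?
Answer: -220 - 1005*√57 ≈ -7807.6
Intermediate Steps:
n(Z, t) = √(20 + Z)
y = 5
(6*(-5) - 14)*y - 1005*n(37, 5 + 2*o(0)) = (6*(-5) - 14)*5 - 1005*√(20 + 37) = (-30 - 14)*5 - 1005*√57 = -44*5 - 1005*√57 = -220 - 1005*√57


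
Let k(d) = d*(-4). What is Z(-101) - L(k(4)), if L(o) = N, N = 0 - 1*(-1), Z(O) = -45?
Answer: -46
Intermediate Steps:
N = 1 (N = 0 + 1 = 1)
k(d) = -4*d
L(o) = 1
Z(-101) - L(k(4)) = -45 - 1*1 = -45 - 1 = -46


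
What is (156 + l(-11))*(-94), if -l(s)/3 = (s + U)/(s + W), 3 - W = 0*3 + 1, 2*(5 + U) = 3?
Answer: -42629/3 ≈ -14210.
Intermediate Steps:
U = -7/2 (U = -5 + (1/2)*3 = -5 + 3/2 = -7/2 ≈ -3.5000)
W = 2 (W = 3 - (0*3 + 1) = 3 - (0 + 1) = 3 - 1*1 = 3 - 1 = 2)
l(s) = -3*(-7/2 + s)/(2 + s) (l(s) = -3*(s - 7/2)/(s + 2) = -3*(-7/2 + s)/(2 + s))
(156 + l(-11))*(-94) = (156 + 3*(7 - 2*(-11))/(2*(2 - 11)))*(-94) = (156 + (3/2)*(7 + 22)/(-9))*(-94) = (156 + (3/2)*(-1/9)*29)*(-94) = (156 - 29/6)*(-94) = (907/6)*(-94) = -42629/3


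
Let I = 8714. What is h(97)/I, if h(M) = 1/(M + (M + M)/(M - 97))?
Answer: 0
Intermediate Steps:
h(M) = 1/(M + 2*M/(-97 + M)) (h(M) = 1/(M + (2*M)/(-97 + M)) = 1/(M + 2*M/(-97 + M)))
h(97)/I = ((-97 + 97)/(97*(-95 + 97)))/8714 = ((1/97)*0/2)*(1/8714) = ((1/97)*(1/2)*0)*(1/8714) = 0*(1/8714) = 0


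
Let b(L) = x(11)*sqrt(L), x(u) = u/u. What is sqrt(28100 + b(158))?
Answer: sqrt(28100 + sqrt(158)) ≈ 167.67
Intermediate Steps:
x(u) = 1
b(L) = sqrt(L) (b(L) = 1*sqrt(L) = sqrt(L))
sqrt(28100 + b(158)) = sqrt(28100 + sqrt(158))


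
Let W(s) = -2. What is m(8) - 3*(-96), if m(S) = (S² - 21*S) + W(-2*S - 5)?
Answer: 182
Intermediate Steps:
m(S) = -2 + S² - 21*S (m(S) = (S² - 21*S) - 2 = -2 + S² - 21*S)
m(8) - 3*(-96) = (-2 + 8² - 21*8) - 3*(-96) = (-2 + 64 - 168) + 288 = -106 + 288 = 182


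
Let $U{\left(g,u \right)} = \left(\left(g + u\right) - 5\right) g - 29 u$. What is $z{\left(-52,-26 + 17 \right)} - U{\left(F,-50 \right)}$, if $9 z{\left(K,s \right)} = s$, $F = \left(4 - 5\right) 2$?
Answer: $-1565$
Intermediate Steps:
$F = -2$ ($F = \left(-1\right) 2 = -2$)
$z{\left(K,s \right)} = \frac{s}{9}$
$U{\left(g,u \right)} = - 29 u + g \left(-5 + g + u\right)$ ($U{\left(g,u \right)} = \left(-5 + g + u\right) g - 29 u = g \left(-5 + g + u\right) - 29 u = - 29 u + g \left(-5 + g + u\right)$)
$z{\left(-52,-26 + 17 \right)} - U{\left(F,-50 \right)} = \frac{-26 + 17}{9} - \left(\left(-2\right)^{2} - -1450 - -10 - -100\right) = \frac{1}{9} \left(-9\right) - \left(4 + 1450 + 10 + 100\right) = -1 - 1564 = -1565$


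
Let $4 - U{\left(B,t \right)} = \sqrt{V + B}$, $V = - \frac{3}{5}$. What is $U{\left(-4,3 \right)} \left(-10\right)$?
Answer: $-40 + 2 i \sqrt{115} \approx -40.0 + 21.448 i$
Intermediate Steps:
$V = - \frac{3}{5}$ ($V = \left(-3\right) \frac{1}{5} = - \frac{3}{5} \approx -0.6$)
$U{\left(B,t \right)} = 4 - \sqrt{- \frac{3}{5} + B}$
$U{\left(-4,3 \right)} \left(-10\right) = \left(4 - \frac{\sqrt{-15 + 25 \left(-4\right)}}{5}\right) \left(-10\right) = \left(4 - \frac{\sqrt{-15 - 100}}{5}\right) \left(-10\right) = \left(4 - \frac{\sqrt{-115}}{5}\right) \left(-10\right) = \left(4 - \frac{i \sqrt{115}}{5}\right) \left(-10\right) = -40 + 2 i \sqrt{115}$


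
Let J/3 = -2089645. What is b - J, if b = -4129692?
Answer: 2139243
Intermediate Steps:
J = -6268935 (J = 3*(-2089645) = -6268935)
b - J = -4129692 - 1*(-6268935) = -4129692 + 6268935 = 2139243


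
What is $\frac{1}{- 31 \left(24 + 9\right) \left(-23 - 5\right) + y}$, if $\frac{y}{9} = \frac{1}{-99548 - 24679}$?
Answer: $\frac{13803}{395373131} \approx 3.4911 \cdot 10^{-5}$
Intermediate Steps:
$y = - \frac{1}{13803}$ ($y = \frac{9}{-99548 - 24679} = \frac{9}{-124227} = 9 \left(- \frac{1}{124227}\right) = - \frac{1}{13803} \approx -7.2448 \cdot 10^{-5}$)
$\frac{1}{- 31 \left(24 + 9\right) \left(-23 - 5\right) + y} = \frac{1}{- 31 \left(24 + 9\right) \left(-23 - 5\right) - \frac{1}{13803}} = \frac{1}{\left(-31\right) 33 \left(-23 - 5\right) - \frac{1}{13803}} = \frac{1}{\left(-1023\right) \left(-28\right) - \frac{1}{13803}} = \frac{1}{28644 - \frac{1}{13803}} = \frac{1}{\frac{395373131}{13803}} = \frac{13803}{395373131}$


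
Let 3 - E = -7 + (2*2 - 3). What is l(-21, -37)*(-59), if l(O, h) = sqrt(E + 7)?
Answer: -236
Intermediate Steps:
E = 9 (E = 3 - (-7 + (2*2 - 3)) = 3 - (-7 + (4 - 3)) = 3 - (-7 + 1) = 3 - 1*(-6) = 3 + 6 = 9)
l(O, h) = 4 (l(O, h) = sqrt(9 + 7) = sqrt(16) = 4)
l(-21, -37)*(-59) = 4*(-59) = -236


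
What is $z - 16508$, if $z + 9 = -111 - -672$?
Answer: $-15956$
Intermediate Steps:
$z = 552$ ($z = -9 - -561 = -9 + \left(-111 + 672\right) = -9 + 561 = 552$)
$z - 16508 = 552 - 16508 = -15956$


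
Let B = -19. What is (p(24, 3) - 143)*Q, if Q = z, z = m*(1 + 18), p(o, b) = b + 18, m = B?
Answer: 44042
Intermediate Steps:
m = -19
p(o, b) = 18 + b
z = -361 (z = -19*(1 + 18) = -19*19 = -361)
Q = -361
(p(24, 3) - 143)*Q = ((18 + 3) - 143)*(-361) = (21 - 143)*(-361) = -122*(-361) = 44042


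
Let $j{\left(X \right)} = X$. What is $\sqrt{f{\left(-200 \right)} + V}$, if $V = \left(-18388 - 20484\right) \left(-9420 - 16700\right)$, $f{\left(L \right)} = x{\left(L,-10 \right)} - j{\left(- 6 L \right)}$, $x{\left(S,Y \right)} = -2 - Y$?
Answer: $2 \sqrt{253833862} \approx 31864.0$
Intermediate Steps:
$f{\left(L \right)} = 8 + 6 L$ ($f{\left(L \right)} = \left(-2 - -10\right) - - 6 L = \left(-2 + 10\right) + 6 L = 8 + 6 L$)
$V = 1015336640$ ($V = \left(-38872\right) \left(-26120\right) = 1015336640$)
$\sqrt{f{\left(-200 \right)} + V} = \sqrt{\left(8 + 6 \left(-200\right)\right) + 1015336640} = \sqrt{\left(8 - 1200\right) + 1015336640} = \sqrt{-1192 + 1015336640} = \sqrt{1015335448} = 2 \sqrt{253833862}$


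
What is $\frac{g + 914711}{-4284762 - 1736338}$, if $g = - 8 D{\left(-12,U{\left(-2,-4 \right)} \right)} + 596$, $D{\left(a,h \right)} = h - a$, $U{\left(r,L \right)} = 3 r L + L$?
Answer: $- \frac{915051}{6021100} \approx -0.15197$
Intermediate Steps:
$U{\left(r,L \right)} = L + 3 L r$ ($U{\left(r,L \right)} = 3 L r + L = L + 3 L r$)
$g = 340$ ($g = - 8 \left(- 4 \left(1 + 3 \left(-2\right)\right) - -12\right) + 596 = - 8 \left(- 4 \left(1 - 6\right) + 12\right) + 596 = - 8 \left(\left(-4\right) \left(-5\right) + 12\right) + 596 = - 8 \left(20 + 12\right) + 596 = \left(-8\right) 32 + 596 = -256 + 596 = 340$)
$\frac{g + 914711}{-4284762 - 1736338} = \frac{340 + 914711}{-4284762 - 1736338} = \frac{915051}{-6021100} = 915051 \left(- \frac{1}{6021100}\right) = - \frac{915051}{6021100}$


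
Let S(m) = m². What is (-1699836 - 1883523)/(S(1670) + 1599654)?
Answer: -3583359/4388554 ≈ -0.81652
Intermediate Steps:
(-1699836 - 1883523)/(S(1670) + 1599654) = (-1699836 - 1883523)/(1670² + 1599654) = -3583359/(2788900 + 1599654) = -3583359/4388554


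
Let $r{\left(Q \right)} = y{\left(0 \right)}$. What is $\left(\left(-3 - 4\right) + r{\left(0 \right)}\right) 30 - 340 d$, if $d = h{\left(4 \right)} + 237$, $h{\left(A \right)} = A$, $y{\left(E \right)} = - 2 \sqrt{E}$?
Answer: $-82150$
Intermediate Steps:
$r{\left(Q \right)} = 0$ ($r{\left(Q \right)} = - 2 \sqrt{0} = \left(-2\right) 0 = 0$)
$d = 241$ ($d = 4 + 237 = 241$)
$\left(\left(-3 - 4\right) + r{\left(0 \right)}\right) 30 - 340 d = \left(\left(-3 - 4\right) + 0\right) 30 - 81940 = \left(-7 + 0\right) 30 - 81940 = \left(-7\right) 30 - 81940 = -210 - 81940 = -82150$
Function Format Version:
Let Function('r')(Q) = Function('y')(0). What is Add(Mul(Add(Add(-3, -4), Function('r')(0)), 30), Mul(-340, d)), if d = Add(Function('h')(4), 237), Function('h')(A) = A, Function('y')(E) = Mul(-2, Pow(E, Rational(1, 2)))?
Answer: -82150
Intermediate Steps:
Function('r')(Q) = 0 (Function('r')(Q) = Mul(-2, Pow(0, Rational(1, 2))) = Mul(-2, 0) = 0)
d = 241 (d = Add(4, 237) = 241)
Add(Mul(Add(Add(-3, -4), Function('r')(0)), 30), Mul(-340, d)) = Add(Mul(Add(Add(-3, -4), 0), 30), Mul(-340, 241)) = Add(Mul(Add(-7, 0), 30), -81940) = Add(Mul(-7, 30), -81940) = Add(-210, -81940) = -82150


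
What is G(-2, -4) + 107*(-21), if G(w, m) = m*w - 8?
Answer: -2247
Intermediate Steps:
G(w, m) = -8 + m*w
G(-2, -4) + 107*(-21) = (-8 - 4*(-2)) + 107*(-21) = (-8 + 8) - 2247 = 0 - 2247 = -2247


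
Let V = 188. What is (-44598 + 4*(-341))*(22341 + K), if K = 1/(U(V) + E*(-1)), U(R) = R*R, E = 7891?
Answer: -28189757359988/27453 ≈ -1.0268e+9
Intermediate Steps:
U(R) = R**2
K = 1/27453 (K = 1/(188**2 + 7891*(-1)) = 1/(35344 - 7891) = 1/27453 ≈ 3.6426e-5)
(-44598 + 4*(-341))*(22341 + K) = (-44598 + 4*(-341))*(22341 + 1/27453) = (-44598 - 1364)*(613327474/27453) = -45962*613327474/27453 = -28189757359988/27453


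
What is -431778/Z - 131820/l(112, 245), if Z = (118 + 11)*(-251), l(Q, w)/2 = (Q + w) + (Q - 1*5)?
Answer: -322292483/2503976 ≈ -128.71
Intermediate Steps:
l(Q, w) = -10 + 2*w + 4*Q (l(Q, w) = 2*((Q + w) + (Q - 1*5)) = 2*((Q + w) + (Q - 5)) = 2*((Q + w) + (-5 + Q)) = 2*(-5 + w + 2*Q) = -10 + 2*w + 4*Q)
Z = -32379 (Z = 129*(-251) = -32379)
-431778/Z - 131820/l(112, 245) = -431778/(-32379) - 131820/(-10 + 2*245 + 4*112) = -431778*(-1/32379) - 131820/(-10 + 490 + 448) = 143926/10793 - 131820/928 = 143926/10793 - 131820*1/928 = 143926/10793 - 32955/232 = -322292483/2503976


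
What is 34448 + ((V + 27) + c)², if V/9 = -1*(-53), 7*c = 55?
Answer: 14525841/49 ≈ 2.9645e+5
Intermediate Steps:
c = 55/7 (c = (⅐)*55 = 55/7 ≈ 7.8571)
V = 477 (V = 9*(-1*(-53)) = 9*53 = 477)
34448 + ((V + 27) + c)² = 34448 + ((477 + 27) + 55/7)² = 34448 + (504 + 55/7)² = 34448 + (3583/7)² = 34448 + 12837889/49 = 14525841/49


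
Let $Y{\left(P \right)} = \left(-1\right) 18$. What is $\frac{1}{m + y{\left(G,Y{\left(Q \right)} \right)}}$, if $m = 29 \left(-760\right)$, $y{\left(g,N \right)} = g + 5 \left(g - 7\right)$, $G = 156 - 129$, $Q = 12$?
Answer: $- \frac{1}{21913} \approx -4.5635 \cdot 10^{-5}$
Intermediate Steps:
$Y{\left(P \right)} = -18$
$G = 27$
$y{\left(g,N \right)} = -35 + 6 g$ ($y{\left(g,N \right)} = g + 5 \left(-7 + g\right) = g + \left(-35 + 5 g\right) = -35 + 6 g$)
$m = -22040$
$\frac{1}{m + y{\left(G,Y{\left(Q \right)} \right)}} = \frac{1}{-22040 + \left(-35 + 6 \cdot 27\right)} = \frac{1}{-22040 + \left(-35 + 162\right)} = \frac{1}{-22040 + 127} = \frac{1}{-21913} = - \frac{1}{21913}$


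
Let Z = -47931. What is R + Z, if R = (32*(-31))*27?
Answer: -74715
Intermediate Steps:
R = -26784 (R = -992*27 = -26784)
R + Z = -26784 - 47931 = -74715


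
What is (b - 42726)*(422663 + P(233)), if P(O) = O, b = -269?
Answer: -18182413520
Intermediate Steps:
(b - 42726)*(422663 + P(233)) = (-269 - 42726)*(422663 + 233) = -42995*422896 = -18182413520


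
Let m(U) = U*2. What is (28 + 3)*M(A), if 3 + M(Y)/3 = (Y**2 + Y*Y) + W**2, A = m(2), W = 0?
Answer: 2697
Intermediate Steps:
m(U) = 2*U
A = 4 (A = 2*2 = 4)
M(Y) = -9 + 6*Y**2 (M(Y) = -9 + 3*((Y**2 + Y*Y) + 0**2) = -9 + 3*((Y**2 + Y**2) + 0) = -9 + 3*(2*Y**2 + 0) = -9 + 3*(2*Y**2) = -9 + 6*Y**2)
(28 + 3)*M(A) = (28 + 3)*(-9 + 6*4**2) = 31*(-9 + 6*16) = 31*(-9 + 96) = 31*87 = 2697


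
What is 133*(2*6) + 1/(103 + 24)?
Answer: 202693/127 ≈ 1596.0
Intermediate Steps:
133*(2*6) + 1/(103 + 24) = 133*12 + 1/127 = 1596 + 1/127 = 202693/127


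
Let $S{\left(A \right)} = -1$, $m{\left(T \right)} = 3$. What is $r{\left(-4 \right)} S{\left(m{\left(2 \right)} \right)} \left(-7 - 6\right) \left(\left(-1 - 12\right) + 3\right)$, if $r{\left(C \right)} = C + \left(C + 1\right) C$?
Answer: $-1040$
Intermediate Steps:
$r{\left(C \right)} = C + C \left(1 + C\right)$ ($r{\left(C \right)} = C + \left(1 + C\right) C = C + C \left(1 + C\right)$)
$r{\left(-4 \right)} S{\left(m{\left(2 \right)} \right)} \left(-7 - 6\right) \left(\left(-1 - 12\right) + 3\right) = - 4 \left(2 - 4\right) \left(-1\right) \left(-7 - 6\right) \left(\left(-1 - 12\right) + 3\right) = \left(-4\right) \left(-2\right) \left(-1\right) \left(- 13 \left(\left(-1 - 12\right) + 3\right)\right) = 8 \left(-1\right) \left(- 13 \left(-13 + 3\right)\right) = - 8 \left(\left(-13\right) \left(-10\right)\right) = \left(-8\right) 130 = -1040$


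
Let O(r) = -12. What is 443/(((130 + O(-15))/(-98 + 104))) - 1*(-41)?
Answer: 3748/59 ≈ 63.525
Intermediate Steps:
443/(((130 + O(-15))/(-98 + 104))) - 1*(-41) = 443/(((130 - 12)/(-98 + 104))) - 1*(-41) = 443/((118/6)) + 41 = 443/((118*(1/6))) + 41 = 443/(59/3) + 41 = 443*(3/59) + 41 = 1329/59 + 41 = 3748/59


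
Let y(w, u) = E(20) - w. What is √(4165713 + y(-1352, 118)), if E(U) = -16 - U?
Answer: √4167029 ≈ 2041.3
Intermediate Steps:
y(w, u) = -36 - w (y(w, u) = (-16 - 1*20) - w = (-16 - 20) - w = -36 - w)
√(4165713 + y(-1352, 118)) = √(4165713 + (-36 - 1*(-1352))) = √(4165713 + (-36 + 1352)) = √(4165713 + 1316) = √4167029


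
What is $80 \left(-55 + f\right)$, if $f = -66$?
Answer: $-9680$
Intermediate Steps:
$80 \left(-55 + f\right) = 80 \left(-55 - 66\right) = 80 \left(-121\right) = -9680$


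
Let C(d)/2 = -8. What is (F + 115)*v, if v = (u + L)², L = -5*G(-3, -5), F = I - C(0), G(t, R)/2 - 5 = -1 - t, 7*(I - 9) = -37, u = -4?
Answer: 5163868/7 ≈ 7.3770e+5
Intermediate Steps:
C(d) = -16 (C(d) = 2*(-8) = -16)
I = 26/7 (I = 9 + (⅐)*(-37) = 9 - 37/7 = 26/7 ≈ 3.7143)
G(t, R) = 8 - 2*t (G(t, R) = 10 + 2*(-1 - t) = 10 + (-2 - 2*t) = 8 - 2*t)
F = 138/7 (F = 26/7 - 1*(-16) = 26/7 + 16 = 138/7 ≈ 19.714)
L = -70 (L = -5*(8 - 2*(-3)) = -5*(8 + 6) = -5*14 = -70)
v = 5476 (v = (-4 - 70)² = (-74)² = 5476)
(F + 115)*v = (138/7 + 115)*5476 = (943/7)*5476 = 5163868/7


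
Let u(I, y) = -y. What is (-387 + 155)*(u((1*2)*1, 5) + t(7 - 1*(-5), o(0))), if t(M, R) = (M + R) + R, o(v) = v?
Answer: -1624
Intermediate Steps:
t(M, R) = M + 2*R
(-387 + 155)*(u((1*2)*1, 5) + t(7 - 1*(-5), o(0))) = (-387 + 155)*(-1*5 + ((7 - 1*(-5)) + 2*0)) = -232*(-5 + ((7 + 5) + 0)) = -232*(-5 + (12 + 0)) = -232*(-5 + 12) = -232*7 = -1624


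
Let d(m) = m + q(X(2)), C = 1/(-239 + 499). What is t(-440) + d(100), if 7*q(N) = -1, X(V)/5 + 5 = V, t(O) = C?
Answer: 181747/1820 ≈ 99.861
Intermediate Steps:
C = 1/260 ≈ 0.0038462
t(O) = 1/260
X(V) = -25 + 5*V
q(N) = -⅐ (q(N) = (⅐)*(-1) = -⅐)
d(m) = -⅐ + m (d(m) = m - ⅐ = -⅐ + m)
t(-440) + d(100) = 1/260 + (-⅐ + 100) = 1/260 + 699/7 = 181747/1820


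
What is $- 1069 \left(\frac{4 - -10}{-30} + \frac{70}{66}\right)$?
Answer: $- \frac{104762}{165} \approx -634.92$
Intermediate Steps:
$- 1069 \left(\frac{4 - -10}{-30} + \frac{70}{66}\right) = - 1069 \left(\left(4 + 10\right) \left(- \frac{1}{30}\right) + 70 \cdot \frac{1}{66}\right) = - 1069 \left(14 \left(- \frac{1}{30}\right) + \frac{35}{33}\right) = - 1069 \left(- \frac{7}{15} + \frac{35}{33}\right) = \left(-1069\right) \frac{98}{165} = - \frac{104762}{165}$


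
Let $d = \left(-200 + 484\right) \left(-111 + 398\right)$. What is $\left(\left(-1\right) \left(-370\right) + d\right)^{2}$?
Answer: $6704006884$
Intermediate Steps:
$d = 81508$ ($d = 284 \cdot 287 = 81508$)
$\left(\left(-1\right) \left(-370\right) + d\right)^{2} = \left(\left(-1\right) \left(-370\right) + 81508\right)^{2} = \left(370 + 81508\right)^{2} = 81878^{2} = 6704006884$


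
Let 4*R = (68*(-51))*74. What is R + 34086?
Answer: -30072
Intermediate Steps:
R = -64158 (R = ((68*(-51))*74)/4 = (-3468*74)/4 = (¼)*(-256632) = -64158)
R + 34086 = -64158 + 34086 = -30072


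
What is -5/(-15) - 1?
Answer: -⅔ ≈ -0.66667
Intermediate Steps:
-5/(-15) - 1 = -1/15*(-5) - 1 = ⅓ - 1 = -⅔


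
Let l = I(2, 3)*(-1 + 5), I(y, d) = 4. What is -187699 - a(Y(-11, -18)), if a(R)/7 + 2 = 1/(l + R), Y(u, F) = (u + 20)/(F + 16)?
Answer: -4316769/23 ≈ -1.8769e+5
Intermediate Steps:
Y(u, F) = (20 + u)/(16 + F)
l = 16 (l = 4*(-1 + 5) = 4*4 = 16)
a(R) = -14 + 7/(16 + R)
-187699 - a(Y(-11, -18)) = -187699 - 7*(-31 - 2*(20 - 11)/(16 - 18))/(16 + (20 - 11)/(16 - 18)) = -187699 - 7*(-31 - 2*9/(-2))/(16 + 9/(-2)) = -187699 - 7*(-31 - (-1)*9)/(16 - ½*9) = -187699 - 7*(-31 - 2*(-9/2))/(16 - 9/2) = -187699 - 7*(-31 + 9)/23/2 = -187699 - 7*2*(-22)/23 = -187699 - 1*(-308/23) = -187699 + 308/23 = -4316769/23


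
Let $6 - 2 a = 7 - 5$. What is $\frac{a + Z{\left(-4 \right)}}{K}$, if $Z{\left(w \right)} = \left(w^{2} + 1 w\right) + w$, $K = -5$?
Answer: $-2$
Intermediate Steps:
$Z{\left(w \right)} = w^{2} + 2 w$ ($Z{\left(w \right)} = \left(w^{2} + w\right) + w = \left(w + w^{2}\right) + w = w^{2} + 2 w$)
$a = 2$ ($a = 3 - \frac{7 - 5}{2} = 3 - 1 = 2$)
$\frac{a + Z{\left(-4 \right)}}{K} = \frac{2 - 4 \left(2 - 4\right)}{-5} = \left(2 - -8\right) \left(- \frac{1}{5}\right) = \left(2 + 8\right) \left(- \frac{1}{5}\right) = 10 \left(- \frac{1}{5}\right) = -2$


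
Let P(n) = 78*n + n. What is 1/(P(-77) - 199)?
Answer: -1/6282 ≈ -0.00015918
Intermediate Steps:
P(n) = 79*n
1/(P(-77) - 199) = 1/(79*(-77) - 199) = 1/(-6083 - 199) = 1/(-6282) = -1/6282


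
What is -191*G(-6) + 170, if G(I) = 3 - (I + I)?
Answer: -2695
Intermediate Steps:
G(I) = 3 - 2*I
-191*G(-6) + 170 = -191*(3 - 2*(-6)) + 170 = -191*(3 + 12) + 170 = -191*15 + 170 = -2865 + 170 = -2695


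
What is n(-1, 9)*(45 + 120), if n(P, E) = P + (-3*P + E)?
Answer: 1815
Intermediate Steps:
n(P, E) = E - 2*P (n(P, E) = P + (E - 3*P) = E - 2*P)
n(-1, 9)*(45 + 120) = (9 - 2*(-1))*(45 + 120) = (9 + 2)*165 = 11*165 = 1815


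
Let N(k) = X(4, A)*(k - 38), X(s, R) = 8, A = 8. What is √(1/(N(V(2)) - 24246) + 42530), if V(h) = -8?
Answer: √25766757775266/24614 ≈ 206.23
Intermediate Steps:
N(k) = -304 + 8*k (N(k) = 8*(k - 38) = 8*(-38 + k) = -304 + 8*k)
√(1/(N(V(2)) - 24246) + 42530) = √(1/((-304 + 8*(-8)) - 24246) + 42530) = √(1/((-304 - 64) - 24246) + 42530) = √(1/(-368 - 24246) + 42530) = √(1/(-24614) + 42530) = √(-1/24614 + 42530) = √(1046833419/24614) = √25766757775266/24614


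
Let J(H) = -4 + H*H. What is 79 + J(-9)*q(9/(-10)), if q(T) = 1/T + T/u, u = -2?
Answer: 5057/180 ≈ 28.094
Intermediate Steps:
q(T) = 1/T - T/2 (q(T) = 1/T + T/(-2) = 1/T + T*(-½) = 1/T - T/2)
J(H) = -4 + H²
79 + J(-9)*q(9/(-10)) = 79 + (-4 + (-9)²)*(1/(9/(-10)) - 9/(2*(-10))) = 79 + (-4 + 81)*(1/(9*(-⅒)) - 9*(-1)/(2*10)) = 79 + 77*(1/(-9/10) - ½*(-9/10)) = 79 + 77*(-10/9 + 9/20) = 79 + 77*(-119/180) = 79 - 9163/180 = 5057/180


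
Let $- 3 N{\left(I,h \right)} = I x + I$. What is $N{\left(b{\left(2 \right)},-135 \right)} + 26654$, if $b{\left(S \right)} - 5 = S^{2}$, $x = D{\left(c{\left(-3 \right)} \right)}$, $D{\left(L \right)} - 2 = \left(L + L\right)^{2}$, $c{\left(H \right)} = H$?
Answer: $26537$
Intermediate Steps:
$D{\left(L \right)} = 2 + 4 L^{2}$ ($D{\left(L \right)} = 2 + \left(L + L\right)^{2} = 2 + \left(2 L\right)^{2} = 2 + 4 L^{2}$)
$x = 38$ ($x = 2 + 4 \left(-3\right)^{2} = 2 + 4 \cdot 9 = 2 + 36 = 38$)
$b{\left(S \right)} = 5 + S^{2}$
$N{\left(I,h \right)} = - 13 I$ ($N{\left(I,h \right)} = - \frac{I 38 + I}{3} = - \frac{38 I + I}{3} = - \frac{39 I}{3} = - 13 I$)
$N{\left(b{\left(2 \right)},-135 \right)} + 26654 = - 13 \left(5 + 2^{2}\right) + 26654 = - 13 \left(5 + 4\right) + 26654 = \left(-13\right) 9 + 26654 = -117 + 26654 = 26537$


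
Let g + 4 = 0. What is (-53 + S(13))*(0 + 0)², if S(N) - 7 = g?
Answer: 0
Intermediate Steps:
g = -4 (g = -4 + 0 = -4)
S(N) = 3 (S(N) = 7 - 4 = 3)
(-53 + S(13))*(0 + 0)² = (-53 + 3)*(0 + 0)² = -50*0² = -50*0 = 0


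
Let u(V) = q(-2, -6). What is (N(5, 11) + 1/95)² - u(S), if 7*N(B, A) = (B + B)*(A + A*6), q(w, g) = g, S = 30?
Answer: 109277551/9025 ≈ 12108.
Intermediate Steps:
N(B, A) = 2*A*B (N(B, A) = ((B + B)*(A + A*6))/7 = ((2*B)*(A + 6*A))/7 = ((2*B)*(7*A))/7 = (14*A*B)/7 = 2*A*B)
u(V) = -6
(N(5, 11) + 1/95)² - u(S) = (2*11*5 + 1/95)² - 1*(-6) = (110 + 1/95)² + 6 = (10451/95)² + 6 = 109223401/9025 + 6 = 109277551/9025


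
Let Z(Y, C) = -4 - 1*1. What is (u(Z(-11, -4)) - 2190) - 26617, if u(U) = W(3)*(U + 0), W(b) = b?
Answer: -28822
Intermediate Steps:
Z(Y, C) = -5 (Z(Y, C) = -4 - 1 = -5)
u(U) = 3*U (u(U) = 3*(U + 0) = 3*U)
(u(Z(-11, -4)) - 2190) - 26617 = (3*(-5) - 2190) - 26617 = (-15 - 2190) - 26617 = -2205 - 26617 = -28822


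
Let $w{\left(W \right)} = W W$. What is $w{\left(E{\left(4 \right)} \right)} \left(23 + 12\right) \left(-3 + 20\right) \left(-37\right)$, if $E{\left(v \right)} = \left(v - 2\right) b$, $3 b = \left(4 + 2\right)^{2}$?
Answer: $-12680640$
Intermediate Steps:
$b = 12$ ($b = \frac{\left(4 + 2\right)^{2}}{3} = \frac{6^{2}}{3} = \frac{1}{3} \cdot 36 = 12$)
$E{\left(v \right)} = -24 + 12 v$ ($E{\left(v \right)} = \left(v - 2\right) 12 = \left(-2 + v\right) 12 = -24 + 12 v$)
$w{\left(W \right)} = W^{2}$
$w{\left(E{\left(4 \right)} \right)} \left(23 + 12\right) \left(-3 + 20\right) \left(-37\right) = \left(-24 + 12 \cdot 4\right)^{2} \left(23 + 12\right) \left(-3 + 20\right) \left(-37\right) = \left(-24 + 48\right)^{2} \cdot 35 \cdot 17 \left(-37\right) = 24^{2} \cdot 595 \left(-37\right) = 576 \cdot 595 \left(-37\right) = 342720 \left(-37\right) = -12680640$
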